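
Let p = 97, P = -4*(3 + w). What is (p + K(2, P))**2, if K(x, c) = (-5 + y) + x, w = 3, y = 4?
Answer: 9604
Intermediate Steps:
P = -24 (P = -4*(3 + 3) = -4*6 = -24)
K(x, c) = -1 + x (K(x, c) = (-5 + 4) + x = -1 + x)
(p + K(2, P))**2 = (97 + (-1 + 2))**2 = (97 + 1)**2 = 98**2 = 9604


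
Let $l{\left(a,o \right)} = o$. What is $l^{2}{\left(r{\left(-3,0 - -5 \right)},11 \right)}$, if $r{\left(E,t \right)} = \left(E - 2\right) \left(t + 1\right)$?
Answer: $121$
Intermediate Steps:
$r{\left(E,t \right)} = \left(1 + t\right) \left(-2 + E\right)$ ($r{\left(E,t \right)} = \left(-2 + E\right) \left(1 + t\right) = \left(1 + t\right) \left(-2 + E\right)$)
$l^{2}{\left(r{\left(-3,0 - -5 \right)},11 \right)} = 11^{2} = 121$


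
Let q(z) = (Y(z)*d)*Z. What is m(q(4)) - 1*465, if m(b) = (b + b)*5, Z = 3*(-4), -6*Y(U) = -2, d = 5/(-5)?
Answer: -425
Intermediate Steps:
d = -1 (d = 5*(-⅕) = -1)
Y(U) = ⅓ (Y(U) = -⅙*(-2) = ⅓)
Z = -12
q(z) = 4 (q(z) = ((⅓)*(-1))*(-12) = -⅓*(-12) = 4)
m(b) = 10*b (m(b) = (2*b)*5 = 10*b)
m(q(4)) - 1*465 = 10*4 - 1*465 = 40 - 465 = -425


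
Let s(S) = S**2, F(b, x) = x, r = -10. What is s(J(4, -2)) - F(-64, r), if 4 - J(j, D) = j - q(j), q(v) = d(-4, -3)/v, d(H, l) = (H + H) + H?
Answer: 19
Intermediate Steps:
d(H, l) = 3*H (d(H, l) = 2*H + H = 3*H)
q(v) = -12/v (q(v) = (3*(-4))/v = -12/v)
J(j, D) = 4 - j - 12/j (J(j, D) = 4 - (j - (-12)/j) = 4 - (j + 12/j) = 4 + (-j - 12/j) = 4 - j - 12/j)
s(J(4, -2)) - F(-64, r) = (4 - 1*4 - 12/4)**2 - 1*(-10) = (4 - 4 - 12*1/4)**2 + 10 = (4 - 4 - 3)**2 + 10 = (-3)**2 + 10 = 9 + 10 = 19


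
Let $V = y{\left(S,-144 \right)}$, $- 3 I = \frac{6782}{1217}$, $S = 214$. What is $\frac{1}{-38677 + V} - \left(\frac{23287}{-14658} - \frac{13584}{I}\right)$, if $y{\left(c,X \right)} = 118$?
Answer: $- \frac{4670833393529533}{638861938134} \approx -7311.2$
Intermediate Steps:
$I = - \frac{6782}{3651}$ ($I = - \frac{6782 \cdot \frac{1}{1217}}{3} = \left(- \frac{1}{3}\right) \frac{6782}{1217} = - \frac{6782}{3651} \approx -1.8576$)
$V = 118$
$\frac{1}{-38677 + V} - \left(\frac{23287}{-14658} - \frac{13584}{I}\right) = \frac{1}{-38677 + 118} - \left(\frac{23287}{-14658} - \frac{13584}{- \frac{6782}{3651}}\right) = \frac{1}{-38559} - \left(23287 \left(- \frac{1}{14658}\right) - - \frac{24797592}{3391}\right) = - \frac{1}{38559} - \left(- \frac{23287}{14658} + \frac{24797592}{3391}\right) = - \frac{1}{38559} - \frac{363404137319}{49705278} = - \frac{4670833393529533}{638861938134}$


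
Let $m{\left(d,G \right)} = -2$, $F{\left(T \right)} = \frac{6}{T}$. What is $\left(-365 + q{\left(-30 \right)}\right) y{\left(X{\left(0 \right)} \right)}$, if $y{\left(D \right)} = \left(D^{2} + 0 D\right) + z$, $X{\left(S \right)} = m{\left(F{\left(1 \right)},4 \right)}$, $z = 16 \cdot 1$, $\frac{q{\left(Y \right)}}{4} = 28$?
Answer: $-5060$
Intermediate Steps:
$q{\left(Y \right)} = 112$ ($q{\left(Y \right)} = 4 \cdot 28 = 112$)
$z = 16$
$X{\left(S \right)} = -2$
$y{\left(D \right)} = 16 + D^{2}$ ($y{\left(D \right)} = \left(D^{2} + 0 D\right) + 16 = \left(D^{2} + 0\right) + 16 = D^{2} + 16 = 16 + D^{2}$)
$\left(-365 + q{\left(-30 \right)}\right) y{\left(X{\left(0 \right)} \right)} = \left(-365 + 112\right) \left(16 + \left(-2\right)^{2}\right) = - 253 \left(16 + 4\right) = \left(-253\right) 20 = -5060$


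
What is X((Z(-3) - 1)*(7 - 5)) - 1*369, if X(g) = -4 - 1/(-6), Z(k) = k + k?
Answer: -2237/6 ≈ -372.83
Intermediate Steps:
Z(k) = 2*k
X(g) = -23/6 (X(g) = -4 - 1*(-⅙) = -4 + ⅙ = -23/6)
X((Z(-3) - 1)*(7 - 5)) - 1*369 = -23/6 - 1*369 = -23/6 - 369 = -2237/6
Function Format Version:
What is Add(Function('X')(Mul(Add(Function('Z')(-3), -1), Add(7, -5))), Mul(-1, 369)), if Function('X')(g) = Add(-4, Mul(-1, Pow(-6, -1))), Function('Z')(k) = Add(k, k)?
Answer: Rational(-2237, 6) ≈ -372.83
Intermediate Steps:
Function('Z')(k) = Mul(2, k)
Function('X')(g) = Rational(-23, 6) (Function('X')(g) = Add(-4, Mul(-1, Rational(-1, 6))) = Add(-4, Rational(1, 6)) = Rational(-23, 6))
Add(Function('X')(Mul(Add(Function('Z')(-3), -1), Add(7, -5))), Mul(-1, 369)) = Add(Rational(-23, 6), Mul(-1, 369)) = Add(Rational(-23, 6), -369) = Rational(-2237, 6)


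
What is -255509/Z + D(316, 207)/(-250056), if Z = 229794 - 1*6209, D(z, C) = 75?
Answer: -21302775793/18636256920 ≈ -1.1431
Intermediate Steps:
Z = 223585 (Z = 229794 - 6209 = 223585)
-255509/Z + D(316, 207)/(-250056) = -255509/223585 + 75/(-250056) = -255509*1/223585 + 75*(-1/250056) = -255509/223585 - 25/83352 = -21302775793/18636256920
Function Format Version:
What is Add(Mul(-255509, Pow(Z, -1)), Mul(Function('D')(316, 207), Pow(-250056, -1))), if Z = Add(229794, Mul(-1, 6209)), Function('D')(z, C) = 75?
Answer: Rational(-21302775793, 18636256920) ≈ -1.1431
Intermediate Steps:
Z = 223585 (Z = Add(229794, -6209) = 223585)
Add(Mul(-255509, Pow(Z, -1)), Mul(Function('D')(316, 207), Pow(-250056, -1))) = Add(Mul(-255509, Pow(223585, -1)), Mul(75, Pow(-250056, -1))) = Add(Mul(-255509, Rational(1, 223585)), Mul(75, Rational(-1, 250056))) = Add(Rational(-255509, 223585), Rational(-25, 83352)) = Rational(-21302775793, 18636256920)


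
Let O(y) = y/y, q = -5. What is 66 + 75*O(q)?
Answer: 141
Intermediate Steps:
O(y) = 1
66 + 75*O(q) = 66 + 75*1 = 66 + 75 = 141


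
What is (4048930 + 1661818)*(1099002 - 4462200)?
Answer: -19206376252104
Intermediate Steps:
(4048930 + 1661818)*(1099002 - 4462200) = 5710748*(-3363198) = -19206376252104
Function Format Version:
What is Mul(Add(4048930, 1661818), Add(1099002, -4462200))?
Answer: -19206376252104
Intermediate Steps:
Mul(Add(4048930, 1661818), Add(1099002, -4462200)) = Mul(5710748, -3363198) = -19206376252104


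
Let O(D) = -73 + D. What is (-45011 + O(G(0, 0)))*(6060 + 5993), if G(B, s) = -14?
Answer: -543566194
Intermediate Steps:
(-45011 + O(G(0, 0)))*(6060 + 5993) = (-45011 + (-73 - 14))*(6060 + 5993) = (-45011 - 87)*12053 = -45098*12053 = -543566194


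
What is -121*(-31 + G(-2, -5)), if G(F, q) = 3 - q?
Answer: 2783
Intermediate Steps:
-121*(-31 + G(-2, -5)) = -121*(-31 + (3 - 1*(-5))) = -121*(-31 + (3 + 5)) = -121*(-31 + 8) = -121*(-23) = 2783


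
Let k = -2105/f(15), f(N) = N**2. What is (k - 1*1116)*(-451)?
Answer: 22839091/45 ≈ 5.0754e+5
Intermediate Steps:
k = -421/45 (k = -2105/(15**2) = -2105/225 = -2105*1/225 = -421/45 ≈ -9.3556)
(k - 1*1116)*(-451) = (-421/45 - 1*1116)*(-451) = (-421/45 - 1116)*(-451) = -50641/45*(-451) = 22839091/45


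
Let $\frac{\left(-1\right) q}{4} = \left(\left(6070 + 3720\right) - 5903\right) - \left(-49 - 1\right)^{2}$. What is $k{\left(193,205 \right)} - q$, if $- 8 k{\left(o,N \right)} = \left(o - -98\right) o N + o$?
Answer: $-1433653$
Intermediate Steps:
$q = -5548$ ($q = - 4 \left(\left(\left(6070 + 3720\right) - 5903\right) - \left(-49 - 1\right)^{2}\right) = - 4 \left(\left(9790 - 5903\right) - \left(-50\right)^{2}\right) = - 4 \left(3887 - 2500\right) = \left(-4\right) 1387 = -5548$)
$k{\left(o,N \right)} = - \frac{o}{8} - \frac{N o \left(98 + o\right)}{8}$ ($k{\left(o,N \right)} = - \frac{\left(o - -98\right) o N + o}{8} = - \frac{\left(o + 98\right) o N + o}{8} = - \frac{\left(98 + o\right) o N + o}{8} = - \frac{o \left(98 + o\right) N + o}{8} = - \frac{N o \left(98 + o\right) + o}{8} = - \frac{o + N o \left(98 + o\right)}{8} = - \frac{o}{8} - \frac{N o \left(98 + o\right)}{8}$)
$k{\left(193,205 \right)} - q = \left(- \frac{1}{8}\right) 193 \left(1 + 98 \cdot 205 + 205 \cdot 193\right) - -5548 = \left(- \frac{1}{8}\right) 193 \left(1 + 20090 + 39565\right) + 5548 = \left(- \frac{1}{8}\right) 193 \cdot 59656 + 5548 = -1439201 + 5548 = -1433653$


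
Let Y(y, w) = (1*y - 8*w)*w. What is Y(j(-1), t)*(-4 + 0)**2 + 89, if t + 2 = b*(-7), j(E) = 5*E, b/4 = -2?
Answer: -377479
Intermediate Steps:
b = -8 (b = 4*(-2) = -8)
t = 54 (t = -2 - 8*(-7) = -2 + 56 = 54)
Y(y, w) = w*(y - 8*w) (Y(y, w) = (y - 8*w)*w = w*(y - 8*w))
Y(j(-1), t)*(-4 + 0)**2 + 89 = (54*(5*(-1) - 8*54))*(-4 + 0)**2 + 89 = (54*(-5 - 432))*(-4)**2 + 89 = (54*(-437))*16 + 89 = -23598*16 + 89 = -377568 + 89 = -377479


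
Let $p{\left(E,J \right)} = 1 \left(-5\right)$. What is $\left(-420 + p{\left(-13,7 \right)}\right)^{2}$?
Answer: $180625$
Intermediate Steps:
$p{\left(E,J \right)} = -5$
$\left(-420 + p{\left(-13,7 \right)}\right)^{2} = \left(-420 - 5\right)^{2} = \left(-425\right)^{2} = 180625$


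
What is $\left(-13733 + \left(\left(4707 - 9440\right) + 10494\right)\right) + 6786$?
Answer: $-1186$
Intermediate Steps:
$\left(-13733 + \left(\left(4707 - 9440\right) + 10494\right)\right) + 6786 = \left(-13733 + \left(-4733 + 10494\right)\right) + 6786 = \left(-13733 + 5761\right) + 6786 = -7972 + 6786 = -1186$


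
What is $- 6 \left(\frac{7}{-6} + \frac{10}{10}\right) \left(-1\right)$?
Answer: $-1$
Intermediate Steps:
$- 6 \left(\frac{7}{-6} + \frac{10}{10}\right) \left(-1\right) = - 6 \left(7 \left(- \frac{1}{6}\right) + 10 \cdot \frac{1}{10}\right) \left(-1\right) = - 6 \left(- \frac{7}{6} + 1\right) \left(-1\right) = \left(-6\right) \left(- \frac{1}{6}\right) \left(-1\right) = 1 \left(-1\right) = -1$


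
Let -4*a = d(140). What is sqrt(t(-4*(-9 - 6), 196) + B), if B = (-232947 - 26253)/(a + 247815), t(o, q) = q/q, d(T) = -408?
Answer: I*sqrt(310805279)/82639 ≈ 0.21333*I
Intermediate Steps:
a = 102 (a = -1/4*(-408) = 102)
t(o, q) = 1
B = -86400/82639 (B = (-232947 - 26253)/(102 + 247815) = -259200/247917 = -259200*1/247917 = -86400/82639 ≈ -1.0455)
sqrt(t(-4*(-9 - 6), 196) + B) = sqrt(1 - 86400/82639) = sqrt(-3761/82639) = I*sqrt(310805279)/82639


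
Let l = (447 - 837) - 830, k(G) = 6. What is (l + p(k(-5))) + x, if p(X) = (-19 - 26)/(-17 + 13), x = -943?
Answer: -8607/4 ≈ -2151.8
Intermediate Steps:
p(X) = 45/4 (p(X) = -45/(-4) = -45*(-1/4) = 45/4)
l = -1220 (l = -390 - 830 = -1220)
(l + p(k(-5))) + x = (-1220 + 45/4) - 943 = -4835/4 - 943 = -8607/4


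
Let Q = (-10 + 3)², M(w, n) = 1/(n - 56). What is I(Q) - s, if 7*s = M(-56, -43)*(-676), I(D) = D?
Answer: 33281/693 ≈ 48.025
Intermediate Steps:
M(w, n) = 1/(-56 + n)
Q = 49 (Q = (-7)² = 49)
s = 676/693 (s = (-676/(-56 - 43))/7 = (-676/(-99))/7 = (-1/99*(-676))/7 = (⅐)*(676/99) = 676/693 ≈ 0.97547)
I(Q) - s = 49 - 1*676/693 = 49 - 676/693 = 33281/693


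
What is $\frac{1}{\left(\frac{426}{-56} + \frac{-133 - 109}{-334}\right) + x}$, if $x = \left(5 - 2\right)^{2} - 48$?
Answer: $- \frac{4676}{214547} \approx -0.021795$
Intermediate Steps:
$x = -39$ ($x = 3^{2} - 48 = 9 - 48 = -39$)
$\frac{1}{\left(\frac{426}{-56} + \frac{-133 - 109}{-334}\right) + x} = \frac{1}{\left(\frac{426}{-56} + \frac{-133 - 109}{-334}\right) - 39} = \frac{1}{\left(426 \left(- \frac{1}{56}\right) - - \frac{121}{167}\right) - 39} = \frac{1}{\left(- \frac{213}{28} + \frac{121}{167}\right) - 39} = \frac{1}{- \frac{32183}{4676} - 39} = \frac{1}{- \frac{214547}{4676}} = - \frac{4676}{214547}$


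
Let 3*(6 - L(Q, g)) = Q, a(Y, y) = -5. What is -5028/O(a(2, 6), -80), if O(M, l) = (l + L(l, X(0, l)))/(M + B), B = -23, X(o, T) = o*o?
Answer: -211176/71 ≈ -2974.3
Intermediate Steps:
X(o, T) = o**2
L(Q, g) = 6 - Q/3
O(M, l) = (6 + 2*l/3)/(-23 + M) (O(M, l) = (l + (6 - l/3))/(M - 23) = (6 + 2*l/3)/(-23 + M))
-5028/O(a(2, 6), -80) = -5028*3*(-23 - 5)/(2*(9 - 80)) = -5028/((2/3)*(-71)/(-28)) = -5028/((2/3)*(-1/28)*(-71)) = -5028/71/42 = -5028*42/71 = -211176/71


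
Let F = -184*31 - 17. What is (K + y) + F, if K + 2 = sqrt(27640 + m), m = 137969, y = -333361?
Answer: -339084 + 3*sqrt(18401) ≈ -3.3868e+5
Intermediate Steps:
F = -5721 (F = -5704 - 17 = -5721)
K = -2 + 3*sqrt(18401) (K = -2 + sqrt(27640 + 137969) = -2 + sqrt(165609) = -2 + 3*sqrt(18401) ≈ 404.95)
(K + y) + F = ((-2 + 3*sqrt(18401)) - 333361) - 5721 = (-333363 + 3*sqrt(18401)) - 5721 = -339084 + 3*sqrt(18401)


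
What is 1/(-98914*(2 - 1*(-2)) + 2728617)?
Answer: 1/2332961 ≈ 4.2864e-7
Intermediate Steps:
1/(-98914*(2 - 1*(-2)) + 2728617) = 1/(-98914*(2 + 2) + 2728617) = 1/(-98914*4 + 2728617) = 1/(-395656 + 2728617) = 1/2332961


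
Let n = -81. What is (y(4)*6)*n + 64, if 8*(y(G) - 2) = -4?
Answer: -665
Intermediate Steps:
y(G) = 3/2 (y(G) = 2 + (⅛)*(-4) = 2 - ½ = 3/2)
(y(4)*6)*n + 64 = ((3/2)*6)*(-81) + 64 = 9*(-81) + 64 = -729 + 64 = -665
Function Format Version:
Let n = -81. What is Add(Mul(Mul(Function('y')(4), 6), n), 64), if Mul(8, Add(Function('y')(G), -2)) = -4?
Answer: -665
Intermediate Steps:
Function('y')(G) = Rational(3, 2) (Function('y')(G) = Add(2, Mul(Rational(1, 8), -4)) = Add(2, Rational(-1, 2)) = Rational(3, 2))
Add(Mul(Mul(Function('y')(4), 6), n), 64) = Add(Mul(Mul(Rational(3, 2), 6), -81), 64) = Add(Mul(9, -81), 64) = Add(-729, 64) = -665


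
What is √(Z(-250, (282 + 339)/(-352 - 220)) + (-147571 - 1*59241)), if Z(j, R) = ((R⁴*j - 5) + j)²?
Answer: √446837644208927944109131817/53524684928 ≈ 394.93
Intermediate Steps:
Z(j, R) = (-5 + j + j*R⁴)² (Z(j, R) = ((j*R⁴ - 5) + j)² = ((-5 + j*R⁴) + j)² = (-5 + j + j*R⁴)²)
√(Z(-250, (282 + 339)/(-352 - 220)) + (-147571 - 1*59241)) = √((-5 - 250 - 250*(282 + 339)⁴/(-352 - 220)⁴)² + (-147571 - 1*59241)) = √((-5 - 250 - 250*(621/(-572))⁴)² + (-147571 - 59241)) = √((-5 - 250 - 250*(621*(-1/572))⁴)² - 206812) = √((-5 - 250 - 250*(-621/572)⁴)² - 206812) = √((-5 - 250 - 250*148718980881/107049369856)² - 206812) = √((-5 - 250 - 18589872610125/53524684928)² - 206812) = √((-32238667266765/53524684928)² - 206812) = √(1039331667137185075673565225/2864891896641670365184 - 206812) = √(446837644208927944109131817/2864891896641670365184) = √446837644208927944109131817/53524684928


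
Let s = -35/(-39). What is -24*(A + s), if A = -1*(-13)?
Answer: -4336/13 ≈ -333.54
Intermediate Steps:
s = 35/39 (s = -35*(-1/39) = 35/39 ≈ 0.89744)
A = 13
-24*(A + s) = -24*(13 + 35/39) = -24*542/39 = -4336/13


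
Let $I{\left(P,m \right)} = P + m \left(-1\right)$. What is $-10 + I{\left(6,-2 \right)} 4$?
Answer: $22$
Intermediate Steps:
$I{\left(P,m \right)} = P - m$
$-10 + I{\left(6,-2 \right)} 4 = -10 + \left(6 - -2\right) 4 = -10 + \left(6 + 2\right) 4 = -10 + 8 \cdot 4 = -10 + 32 = 22$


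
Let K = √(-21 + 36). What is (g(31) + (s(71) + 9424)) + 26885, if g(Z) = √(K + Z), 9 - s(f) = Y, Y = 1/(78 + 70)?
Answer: 5375063/148 + √(31 + √15) ≈ 36324.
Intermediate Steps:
Y = 1/148 ≈ 0.0067568
K = √15 ≈ 3.8730
s(f) = 1331/148 (s(f) = 9 - 1*1/148 = 9 - 1/148 = 1331/148)
g(Z) = √(Z + √15) (g(Z) = √(√15 + Z) = √(Z + √15))
(g(31) + (s(71) + 9424)) + 26885 = (√(31 + √15) + (1331/148 + 9424)) + 26885 = (√(31 + √15) + 1396083/148) + 26885 = (1396083/148 + √(31 + √15)) + 26885 = 5375063/148 + √(31 + √15)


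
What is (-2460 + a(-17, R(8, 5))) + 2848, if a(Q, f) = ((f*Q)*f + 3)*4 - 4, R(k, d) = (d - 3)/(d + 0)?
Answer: 9628/25 ≈ 385.12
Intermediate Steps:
R(k, d) = (-3 + d)/d
a(Q, f) = 8 + 4*Q*f² (a(Q, f) = ((Q*f)*f + 3)*4 - 4 = (Q*f² + 3)*4 - 4 = (3 + Q*f²)*4 - 4 = (12 + 4*Q*f²) - 4 = 8 + 4*Q*f²)
(-2460 + a(-17, R(8, 5))) + 2848 = (-2460 + (8 + 4*(-17)*((-3 + 5)/5)²)) + 2848 = (-2460 + (8 + 4*(-17)*((⅕)*2)²)) + 2848 = (-2460 + (8 + 4*(-17)*(⅖)²)) + 2848 = (-2460 + (8 + 4*(-17)*(4/25))) + 2848 = (-2460 + (8 - 272/25)) + 2848 = (-2460 - 72/25) + 2848 = -61572/25 + 2848 = 9628/25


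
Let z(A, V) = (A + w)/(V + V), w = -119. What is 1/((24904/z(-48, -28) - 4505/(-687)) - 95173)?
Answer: -114729/9960244094 ≈ -1.1519e-5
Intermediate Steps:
z(A, V) = (-119 + A)/(2*V) (z(A, V) = (A - 119)/(V + V) = (-119 + A)/((2*V)) = (-119 + A)*(1/(2*V)) = (-119 + A)/(2*V))
1/((24904/z(-48, -28) - 4505/(-687)) - 95173) = 1/((24904/(((½)*(-119 - 48)/(-28))) - 4505/(-687)) - 95173) = 1/((24904/(((½)*(-1/28)*(-167))) - 4505*(-1/687)) - 95173) = 1/((24904/(167/56) + 4505/687) - 95173) = 1/((24904*(56/167) + 4505/687) - 95173) = 1/((1394624/167 + 4505/687) - 95173) = 1/(958859023/114729 - 95173) = 1/(-9960244094/114729) = -114729/9960244094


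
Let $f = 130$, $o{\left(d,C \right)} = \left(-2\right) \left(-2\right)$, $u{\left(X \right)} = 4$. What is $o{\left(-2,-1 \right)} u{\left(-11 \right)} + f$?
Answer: $146$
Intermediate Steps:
$o{\left(d,C \right)} = 4$
$o{\left(-2,-1 \right)} u{\left(-11 \right)} + f = 4 \cdot 4 + 130 = 16 + 130 = 146$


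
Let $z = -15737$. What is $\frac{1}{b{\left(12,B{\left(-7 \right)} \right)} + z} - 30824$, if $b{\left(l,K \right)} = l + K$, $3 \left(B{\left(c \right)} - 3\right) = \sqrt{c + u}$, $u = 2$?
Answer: $- \frac{68572043377762}{2224631561} - \frac{3 i \sqrt{5}}{2224631561} \approx -30824.0 - 3.0154 \cdot 10^{-9} i$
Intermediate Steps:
$B{\left(c \right)} = 3 + \frac{\sqrt{2 + c}}{3}$ ($B{\left(c \right)} = 3 + \frac{\sqrt{c + 2}}{3} = 3 + \frac{\sqrt{2 + c}}{3}$)
$b{\left(l,K \right)} = K + l$
$\frac{1}{b{\left(12,B{\left(-7 \right)} \right)} + z} - 30824 = \frac{1}{\left(\left(3 + \frac{\sqrt{2 - 7}}{3}\right) + 12\right) - 15737} - 30824 = \frac{1}{\left(\left(3 + \frac{\sqrt{-5}}{3}\right) + 12\right) - 15737} - 30824 = \frac{1}{\left(\left(3 + \frac{i \sqrt{5}}{3}\right) + 12\right) - 15737} - 30824 = \frac{1}{\left(15 + \frac{i \sqrt{5}}{3}\right) - 15737} - 30824 = \frac{1}{-15722 + \frac{i \sqrt{5}}{3}} - 30824 = -30824 + \frac{1}{-15722 + \frac{i \sqrt{5}}{3}}$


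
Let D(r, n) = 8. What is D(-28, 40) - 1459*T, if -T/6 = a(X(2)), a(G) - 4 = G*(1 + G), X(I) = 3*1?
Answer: 140072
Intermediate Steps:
X(I) = 3
a(G) = 4 + G*(1 + G)
T = -96 (T = -6*(4 + 3 + 3²) = -6*(4 + 3 + 9) = -6*16 = -96)
D(-28, 40) - 1459*T = 8 - 1459*(-96) = 8 + 140064 = 140072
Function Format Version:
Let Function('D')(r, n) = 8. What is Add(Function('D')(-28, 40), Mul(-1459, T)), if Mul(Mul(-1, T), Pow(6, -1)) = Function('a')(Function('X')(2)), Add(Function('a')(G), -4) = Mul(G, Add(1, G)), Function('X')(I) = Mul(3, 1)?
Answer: 140072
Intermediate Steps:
Function('X')(I) = 3
Function('a')(G) = Add(4, Mul(G, Add(1, G)))
T = -96 (T = Mul(-6, Add(4, 3, Pow(3, 2))) = Mul(-6, Add(4, 3, 9)) = Mul(-6, 16) = -96)
Add(Function('D')(-28, 40), Mul(-1459, T)) = Add(8, Mul(-1459, -96)) = Add(8, 140064) = 140072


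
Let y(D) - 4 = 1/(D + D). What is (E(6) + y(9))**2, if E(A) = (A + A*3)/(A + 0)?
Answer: 21025/324 ≈ 64.892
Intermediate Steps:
y(D) = 4 + 1/(2*D) (y(D) = 4 + 1/(D + D) = 4 + 1/(2*D))
E(A) = 4 (E(A) = (A + 3*A)/A = (4*A)/A = 4)
(E(6) + y(9))**2 = (4 + (4 + (1/2)/9))**2 = (4 + (4 + (1/2)*(1/9)))**2 = (4 + (4 + 1/18))**2 = (4 + 73/18)**2 = (145/18)**2 = 21025/324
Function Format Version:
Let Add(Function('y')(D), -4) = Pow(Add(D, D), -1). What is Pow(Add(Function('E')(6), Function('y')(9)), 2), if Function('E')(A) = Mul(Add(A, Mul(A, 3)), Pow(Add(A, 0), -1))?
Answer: Rational(21025, 324) ≈ 64.892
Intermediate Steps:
Function('y')(D) = Add(4, Mul(Rational(1, 2), Pow(D, -1))) (Function('y')(D) = Add(4, Pow(Add(D, D), -1)) = Add(4, Pow(Mul(2, D), -1)) = Add(4, Mul(Rational(1, 2), Pow(D, -1))))
Function('E')(A) = 4 (Function('E')(A) = Mul(Add(A, Mul(3, A)), Pow(A, -1)) = Mul(Mul(4, A), Pow(A, -1)) = 4)
Pow(Add(Function('E')(6), Function('y')(9)), 2) = Pow(Add(4, Add(4, Mul(Rational(1, 2), Pow(9, -1)))), 2) = Pow(Add(4, Add(4, Mul(Rational(1, 2), Rational(1, 9)))), 2) = Pow(Add(4, Add(4, Rational(1, 18))), 2) = Pow(Add(4, Rational(73, 18)), 2) = Pow(Rational(145, 18), 2) = Rational(21025, 324)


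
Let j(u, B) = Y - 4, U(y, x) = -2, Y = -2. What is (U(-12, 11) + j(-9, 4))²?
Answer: 64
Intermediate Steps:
j(u, B) = -6 (j(u, B) = -2 - 4 = -6)
(U(-12, 11) + j(-9, 4))² = (-2 - 6)² = (-8)² = 64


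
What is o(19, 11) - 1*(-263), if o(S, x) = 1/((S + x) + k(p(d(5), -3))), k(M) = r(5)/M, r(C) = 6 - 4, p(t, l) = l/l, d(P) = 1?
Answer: 8417/32 ≈ 263.03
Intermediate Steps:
p(t, l) = 1
r(C) = 2
k(M) = 2/M
o(S, x) = 1/(2 + S + x) (o(S, x) = 1/((S + x) + 2/1) = 1/((S + x) + 2*1) = 1/((S + x) + 2) = 1/(2 + S + x))
o(19, 11) - 1*(-263) = 1/(2 + 19 + 11) - 1*(-263) = 1/32 + 263 = 8417/32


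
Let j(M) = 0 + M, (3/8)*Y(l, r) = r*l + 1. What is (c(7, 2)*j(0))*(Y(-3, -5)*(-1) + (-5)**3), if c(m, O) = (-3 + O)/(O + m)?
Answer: 0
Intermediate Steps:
Y(l, r) = 8/3 + 8*l*r/3 (Y(l, r) = 8*(r*l + 1)/3 = 8*(l*r + 1)/3 = 8*(1 + l*r)/3 = 8/3 + 8*l*r/3)
j(M) = M
c(m, O) = (-3 + O)/(O + m)
(c(7, 2)*j(0))*(Y(-3, -5)*(-1) + (-5)**3) = (((-3 + 2)/(2 + 7))*0)*((8/3 + (8/3)*(-3)*(-5))*(-1) + (-5)**3) = ((-1/9)*0)*((8/3 + 40)*(-1) - 125) = (((1/9)*(-1))*0)*((128/3)*(-1) - 125) = (-1/9*0)*(-128/3 - 125) = 0*(-503/3) = 0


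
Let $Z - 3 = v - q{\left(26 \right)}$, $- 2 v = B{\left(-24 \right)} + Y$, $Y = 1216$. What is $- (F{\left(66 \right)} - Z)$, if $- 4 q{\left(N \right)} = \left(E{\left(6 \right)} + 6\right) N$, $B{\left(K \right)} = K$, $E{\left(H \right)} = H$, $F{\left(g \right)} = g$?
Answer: $-581$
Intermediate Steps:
$v = -596$ ($v = - \frac{-24 + 1216}{2} = \left(- \frac{1}{2}\right) 1192 = -596$)
$q{\left(N \right)} = - 3 N$ ($q{\left(N \right)} = - \frac{\left(6 + 6\right) N}{4} = - \frac{12 N}{4} = - 3 N$)
$Z = -515$ ($Z = 3 - \left(596 - 78\right) = 3 - 518 = -515$)
$- (F{\left(66 \right)} - Z) = - (66 - -515) = - (66 + 515) = \left(-1\right) 581 = -581$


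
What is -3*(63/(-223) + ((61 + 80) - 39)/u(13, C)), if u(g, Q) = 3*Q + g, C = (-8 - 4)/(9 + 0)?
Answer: -7393/223 ≈ -33.152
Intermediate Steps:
C = -4/3 (C = -12/9 = -12*⅑ = -4/3 ≈ -1.3333)
u(g, Q) = g + 3*Q
-3*(63/(-223) + ((61 + 80) - 39)/u(13, C)) = -3*(63/(-223) + ((61 + 80) - 39)/(13 + 3*(-4/3))) = -3*(63*(-1/223) + (141 - 39)/(13 - 4)) = -3*(-63/223 + 102/9) = -3*(-63/223 + 102*(⅑)) = -3*(-63/223 + 34/3) = -3*7393/669 = -7393/223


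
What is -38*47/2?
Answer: -893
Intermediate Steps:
-38*47/2 = -1786*½ = -893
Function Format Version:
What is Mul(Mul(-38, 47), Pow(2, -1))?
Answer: -893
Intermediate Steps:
Mul(Mul(-38, 47), Pow(2, -1)) = Mul(-1786, Rational(1, 2)) = -893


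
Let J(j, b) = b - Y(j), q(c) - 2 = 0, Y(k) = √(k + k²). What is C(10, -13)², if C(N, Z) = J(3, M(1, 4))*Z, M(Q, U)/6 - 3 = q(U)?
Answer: 154128 - 20280*√3 ≈ 1.1900e+5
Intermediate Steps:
q(c) = 2 (q(c) = 2 + 0 = 2)
M(Q, U) = 30 (M(Q, U) = 18 + 6*2 = 18 + 12 = 30)
J(j, b) = b - √(j*(1 + j))
C(N, Z) = Z*(30 - 2*√3) (C(N, Z) = (30 - √(3*(1 + 3)))*Z = (30 - √(3*4))*Z = (30 - √12)*Z = (30 - 2*√3)*Z = Z*(30 - 2*√3))
C(10, -13)² = (2*(-13)*(15 - √3))² = (-390 + 26*√3)²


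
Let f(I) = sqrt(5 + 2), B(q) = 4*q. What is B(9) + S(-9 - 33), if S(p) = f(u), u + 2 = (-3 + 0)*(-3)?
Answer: 36 + sqrt(7) ≈ 38.646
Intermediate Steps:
u = 7 (u = -2 + (-3 + 0)*(-3) = -2 - 3*(-3) = -2 + 9 = 7)
f(I) = sqrt(7)
S(p) = sqrt(7)
B(9) + S(-9 - 33) = 4*9 + sqrt(7) = 36 + sqrt(7)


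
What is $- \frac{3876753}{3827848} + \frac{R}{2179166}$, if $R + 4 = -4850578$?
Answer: $- \frac{1227971769797}{379159827944} \approx -3.2387$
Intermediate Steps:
$R = -4850582$ ($R = -4 - 4850578 = -4850582$)
$- \frac{3876753}{3827848} + \frac{R}{2179166} = - \frac{3876753}{3827848} - \frac{4850582}{2179166} = \left(-3876753\right) \frac{1}{3827848} - \frac{220481}{99053} = - \frac{3876753}{3827848} - \frac{220481}{99053} = - \frac{1227971769797}{379159827944}$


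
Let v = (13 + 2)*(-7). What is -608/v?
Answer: 608/105 ≈ 5.7905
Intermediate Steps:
v = -105 (v = 15*(-7) = -105)
-608/v = -608/(-105) = -608*(-1/105) = 608/105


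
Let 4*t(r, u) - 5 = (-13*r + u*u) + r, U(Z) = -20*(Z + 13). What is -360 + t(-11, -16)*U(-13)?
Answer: -360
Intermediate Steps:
U(Z) = -260 - 20*Z (U(Z) = -20*(13 + Z) = -260 - 20*Z)
t(r, u) = 5/4 - 3*r + u²/4 (t(r, u) = 5/4 + ((-13*r + u*u) + r)/4 = 5/4 + ((-13*r + u²) + r)/4 = 5/4 + ((u² - 13*r) + r)/4 = 5/4 + (u² - 12*r)/4 = 5/4 + (-3*r + u²/4) = 5/4 - 3*r + u²/4)
-360 + t(-11, -16)*U(-13) = -360 + (5/4 - 3*(-11) + (¼)*(-16)²)*(-260 - 20*(-13)) = -360 + (5/4 + 33 + (¼)*256)*(-260 + 260) = -360 + (5/4 + 33 + 64)*0 = -360 + (393/4)*0 = -360 + 0 = -360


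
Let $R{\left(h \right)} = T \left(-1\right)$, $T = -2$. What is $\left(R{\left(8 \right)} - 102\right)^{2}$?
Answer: $10000$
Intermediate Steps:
$R{\left(h \right)} = 2$ ($R{\left(h \right)} = \left(-2\right) \left(-1\right) = 2$)
$\left(R{\left(8 \right)} - 102\right)^{2} = \left(2 - 102\right)^{2} = \left(-100\right)^{2} = 10000$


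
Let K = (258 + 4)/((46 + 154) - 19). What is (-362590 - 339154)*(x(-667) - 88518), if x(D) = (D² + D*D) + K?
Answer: -101772754793568/181 ≈ -5.6228e+11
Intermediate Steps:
K = 262/181 (K = 262/(200 - 19) = 262/181 ≈ 1.4475)
x(D) = 262/181 + 2*D² (x(D) = (D² + D*D) + 262/181 = (D² + D²) + 262/181 = 2*D² + 262/181 = 262/181 + 2*D²)
(-362590 - 339154)*(x(-667) - 88518) = (-362590 - 339154)*((262/181 + 2*(-667)²) - 88518) = -701744*((262/181 + 2*444889) - 88518) = -701744*((262/181 + 889778) - 88518) = -701744*(161050080/181 - 88518) = -701744*145028322/181 = -101772754793568/181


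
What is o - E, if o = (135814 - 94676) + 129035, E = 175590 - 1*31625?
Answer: 26208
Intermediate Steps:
E = 143965 (E = 175590 - 31625 = 143965)
o = 170173 (o = 41138 + 129035 = 170173)
o - E = 170173 - 1*143965 = 170173 - 143965 = 26208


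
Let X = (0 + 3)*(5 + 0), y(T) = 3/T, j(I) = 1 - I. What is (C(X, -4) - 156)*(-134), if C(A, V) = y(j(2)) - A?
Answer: 23316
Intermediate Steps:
X = 15 (X = 3*5 = 15)
C(A, V) = -3 - A (C(A, V) = 3/(1 - 1*2) - A = 3/(1 - 2) - A = 3/(-1) - A = 3*(-1) - A = -3 - A)
(C(X, -4) - 156)*(-134) = ((-3 - 1*15) - 156)*(-134) = ((-3 - 15) - 156)*(-134) = (-18 - 156)*(-134) = -174*(-134) = 23316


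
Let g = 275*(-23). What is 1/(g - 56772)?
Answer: -1/63097 ≈ -1.5849e-5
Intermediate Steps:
g = -6325
1/(g - 56772) = 1/(-6325 - 56772) = 1/(-63097) = -1/63097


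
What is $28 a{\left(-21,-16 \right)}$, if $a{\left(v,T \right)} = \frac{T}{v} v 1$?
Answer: $-448$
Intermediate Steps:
$a{\left(v,T \right)} = T$ ($a{\left(v,T \right)} = T 1 = T$)
$28 a{\left(-21,-16 \right)} = 28 \left(-16\right) = -448$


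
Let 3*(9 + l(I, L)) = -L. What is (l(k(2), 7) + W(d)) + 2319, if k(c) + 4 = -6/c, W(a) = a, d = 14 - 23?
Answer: 6896/3 ≈ 2298.7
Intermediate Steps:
d = -9
k(c) = -4 - 6/c
l(I, L) = -9 - L/3 (l(I, L) = -9 + (-L)/3 = -9 - L/3)
(l(k(2), 7) + W(d)) + 2319 = ((-9 - ⅓*7) - 9) + 2319 = ((-9 - 7/3) - 9) + 2319 = (-34/3 - 9) + 2319 = -61/3 + 2319 = 6896/3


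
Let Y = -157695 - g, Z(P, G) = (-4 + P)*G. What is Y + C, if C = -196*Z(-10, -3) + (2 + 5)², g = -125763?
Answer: -40115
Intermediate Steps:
Z(P, G) = G*(-4 + P)
Y = -31932 (Y = -157695 - 1*(-125763) = -157695 + 125763 = -31932)
C = -8183 (C = -(-588)*(-4 - 10) + (2 + 5)² = -(-588)*(-14) + 7² = -196*42 + 49 = -8232 + 49 = -8183)
Y + C = -31932 - 8183 = -40115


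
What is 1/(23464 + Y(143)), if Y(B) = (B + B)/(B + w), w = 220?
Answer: 33/774338 ≈ 4.2617e-5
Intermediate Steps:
Y(B) = 2*B/(220 + B) (Y(B) = (B + B)/(B + 220) = (2*B)/(220 + B) = 2*B/(220 + B))
1/(23464 + Y(143)) = 1/(23464 + 2*143/(220 + 143)) = 1/(23464 + 2*143/363) = 1/(23464 + 2*143*(1/363)) = 1/(23464 + 26/33) = 1/(774338/33) = 33/774338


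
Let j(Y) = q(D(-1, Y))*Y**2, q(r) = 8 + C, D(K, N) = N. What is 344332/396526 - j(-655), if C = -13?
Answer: 425299090041/198263 ≈ 2.1451e+6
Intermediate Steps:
q(r) = -5 (q(r) = 8 - 13 = -5)
j(Y) = -5*Y**2
344332/396526 - j(-655) = 344332/396526 - (-5)*(-655)**2 = 344332*(1/396526) - (-5)*429025 = 172166/198263 - 1*(-2145125) = 172166/198263 + 2145125 = 425299090041/198263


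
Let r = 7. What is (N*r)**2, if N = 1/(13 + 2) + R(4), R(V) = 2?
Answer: 47089/225 ≈ 209.28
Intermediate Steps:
N = 31/15 (N = 1/(13 + 2) + 2 = 1/15 + 2 = 31/15 ≈ 2.0667)
(N*r)**2 = ((31/15)*7)**2 = (217/15)**2 = 47089/225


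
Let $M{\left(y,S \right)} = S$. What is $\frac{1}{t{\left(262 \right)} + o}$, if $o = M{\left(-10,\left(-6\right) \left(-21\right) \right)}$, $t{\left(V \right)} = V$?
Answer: $\frac{1}{388} \approx 0.0025773$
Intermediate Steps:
$o = 126$ ($o = \left(-6\right) \left(-21\right) = 126$)
$\frac{1}{t{\left(262 \right)} + o} = \frac{1}{262 + 126} = \frac{1}{388}$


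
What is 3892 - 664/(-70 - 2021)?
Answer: 8138836/2091 ≈ 3892.3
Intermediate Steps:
3892 - 664/(-70 - 2021) = 3892 - 664/(-2091) = 3892 - 664*(-1/2091) = 3892 + 664/2091 = 8138836/2091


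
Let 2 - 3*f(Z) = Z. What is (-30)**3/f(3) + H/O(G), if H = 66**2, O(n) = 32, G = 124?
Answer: 649089/8 ≈ 81136.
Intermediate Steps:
f(Z) = 2/3 - Z/3
H = 4356
(-30)**3/f(3) + H/O(G) = (-30)**3/(2/3 - 1/3*3) + 4356/32 = -27000/(2/3 - 1) + 4356*(1/32) = -27000/(-1/3) + 1089/8 = -27000*(-3) + 1089/8 = 81000 + 1089/8 = 649089/8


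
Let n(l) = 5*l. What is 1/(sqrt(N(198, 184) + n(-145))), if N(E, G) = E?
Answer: -I*sqrt(527)/527 ≈ -0.043561*I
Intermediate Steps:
1/(sqrt(N(198, 184) + n(-145))) = 1/(sqrt(198 + 5*(-145))) = 1/(sqrt(198 - 725)) = 1/(sqrt(-527)) = 1/(I*sqrt(527)) = -I*sqrt(527)/527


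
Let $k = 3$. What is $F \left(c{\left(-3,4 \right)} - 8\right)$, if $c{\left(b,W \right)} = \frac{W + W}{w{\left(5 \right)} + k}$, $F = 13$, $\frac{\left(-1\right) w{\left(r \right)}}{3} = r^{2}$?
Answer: $- \frac{949}{9} \approx -105.44$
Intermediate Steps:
$w{\left(r \right)} = - 3 r^{2}$
$c{\left(b,W \right)} = - \frac{W}{36}$ ($c{\left(b,W \right)} = \frac{W + W}{- 3 \cdot 5^{2} + 3} = \frac{2 W}{\left(-3\right) 25 + 3} = \frac{2 W}{-75 + 3} = \frac{2 W}{-72} = 2 W \left(- \frac{1}{72}\right) = - \frac{W}{36}$)
$F \left(c{\left(-3,4 \right)} - 8\right) = 13 \left(\left(- \frac{1}{36}\right) 4 - 8\right) = 13 \left(- \frac{1}{9} - 8\right) = 13 \left(- \frac{73}{9}\right) = - \frac{949}{9}$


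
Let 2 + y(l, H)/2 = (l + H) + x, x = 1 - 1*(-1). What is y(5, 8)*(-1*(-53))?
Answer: 1378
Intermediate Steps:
x = 2 (x = 1 + 1 = 2)
y(l, H) = 2*H + 2*l (y(l, H) = -4 + 2*((l + H) + 2) = -4 + 2*((H + l) + 2) = -4 + 2*(2 + H + l) = -4 + (4 + 2*H + 2*l) = 2*H + 2*l)
y(5, 8)*(-1*(-53)) = (2*8 + 2*5)*(-1*(-53)) = (16 + 10)*53 = 26*53 = 1378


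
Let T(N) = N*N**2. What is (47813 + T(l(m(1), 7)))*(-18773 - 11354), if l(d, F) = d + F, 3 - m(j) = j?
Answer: -1462424834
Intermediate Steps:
m(j) = 3 - j
l(d, F) = F + d
T(N) = N**3
(47813 + T(l(m(1), 7)))*(-18773 - 11354) = (47813 + (7 + (3 - 1*1))**3)*(-18773 - 11354) = (47813 + (7 + (3 - 1))**3)*(-30127) = (47813 + (7 + 2)**3)*(-30127) = (47813 + 9**3)*(-30127) = (47813 + 729)*(-30127) = 48542*(-30127) = -1462424834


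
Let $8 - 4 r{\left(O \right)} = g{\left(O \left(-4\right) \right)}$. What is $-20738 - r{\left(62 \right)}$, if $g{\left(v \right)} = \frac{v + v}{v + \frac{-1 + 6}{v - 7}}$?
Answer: $- \frac{262333936}{12649} \approx -20740.0$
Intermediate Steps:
$g{\left(v \right)} = \frac{2 v}{v + \frac{5}{-7 + v}}$
$r{\left(O \right)} = 2 + \frac{2 O \left(-7 - 4 O\right)}{5 + 16 O^{2} + 28 O}$ ($r{\left(O \right)} = 2 - \frac{2 O \left(-4\right) \frac{1}{5 + \left(O \left(-4\right)\right)^{2} - 7 O \left(-4\right)} \left(-7 + O \left(-4\right)\right)}{4} = 2 - \frac{2 \left(- 4 O\right) \frac{1}{5 + \left(- 4 O\right)^{2} - 7 \left(- 4 O\right)} \left(-7 - 4 O\right)}{4} = 2 - \frac{2 \left(- 4 O\right) \frac{1}{5 + 16 O^{2} + 28 O} \left(-7 - 4 O\right)}{4} = 2 - \frac{\left(-8\right) O \frac{1}{5 + 16 O^{2} + 28 O} \left(-7 - 4 O\right)}{4} = 2 + \frac{2 O \left(-7 - 4 O\right)}{5 + 16 O^{2} + 28 O}$)
$-20738 - r{\left(62 \right)} = -20738 - \frac{2 \left(5 + 12 \cdot 62^{2} + 21 \cdot 62\right)}{5 + 16 \cdot 62^{2} + 28 \cdot 62} = -20738 - \frac{2 \left(5 + 12 \cdot 3844 + 1302\right)}{5 + 16 \cdot 3844 + 1736} = -20738 - \frac{2 \left(5 + 46128 + 1302\right)}{5 + 61504 + 1736} = -20738 - 2 \cdot \frac{1}{63245} \cdot 47435 = -20738 - \frac{18974}{12649} = - \frac{262333936}{12649}$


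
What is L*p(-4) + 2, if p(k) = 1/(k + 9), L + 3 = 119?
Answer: 126/5 ≈ 25.200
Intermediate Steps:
L = 116 (L = -3 + 119 = 116)
p(k) = 1/(9 + k)
L*p(-4) + 2 = 116/(9 - 4) + 2 = 116/5 + 2 = 126/5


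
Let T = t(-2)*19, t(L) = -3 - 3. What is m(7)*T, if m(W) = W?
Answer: -798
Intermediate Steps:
t(L) = -6
T = -114 (T = -6*19 = -114)
m(7)*T = 7*(-114) = -798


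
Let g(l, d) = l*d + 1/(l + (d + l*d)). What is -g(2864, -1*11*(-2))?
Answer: -4151849153/65894 ≈ -63008.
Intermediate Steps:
g(l, d) = 1/(d + l + d*l) + d*l (g(l, d) = d*l + 1/(l + (d + d*l)) = d*l + 1/(d + l + d*l) = 1/(d + l + d*l) + d*l)
-g(2864, -1*11*(-2)) = -(1 + (-1*11*(-2))*2864**2 + 2864*(-1*11*(-2))**2 + (-1*11*(-2))**2*2864**2)/(-1*11*(-2) + 2864 + (-1*11*(-2))*2864) = -(1 - 11*(-2)*8202496 + 2864*(-11*(-2))**2 + (-11*(-2))**2*8202496)/(-11*(-2) + 2864 - 11*(-2)*2864) = -(1 + 22*8202496 + 2864*22**2 + 22**2*8202496)/(22 + 2864 + 22*2864) = -(1 + 180454912 + 2864*484 + 484*8202496)/(22 + 2864 + 63008) = -(1 + 180454912 + 1386176 + 3970008064)/65894 = -4151849153/65894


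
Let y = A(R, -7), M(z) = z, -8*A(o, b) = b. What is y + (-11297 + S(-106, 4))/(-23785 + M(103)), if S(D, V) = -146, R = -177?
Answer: 128659/94728 ≈ 1.3582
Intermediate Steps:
A(o, b) = -b/8
y = 7/8 (y = -⅛*(-7) = 7/8 ≈ 0.87500)
y + (-11297 + S(-106, 4))/(-23785 + M(103)) = 7/8 + (-11297 - 146)/(-23785 + 103) = 7/8 - 11443/(-23682) = 7/8 - 11443*(-1/23682) = 7/8 + 11443/23682 = 128659/94728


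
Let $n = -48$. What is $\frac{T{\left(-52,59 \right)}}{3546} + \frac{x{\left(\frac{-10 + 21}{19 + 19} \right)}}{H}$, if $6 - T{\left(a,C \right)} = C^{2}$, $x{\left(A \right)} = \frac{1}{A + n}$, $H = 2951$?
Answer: $- \frac{18591951173}{18971677998} \approx -0.97998$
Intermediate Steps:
$x{\left(A \right)} = \frac{1}{-48 + A}$ ($x{\left(A \right)} = \frac{1}{A - 48} = \frac{1}{-48 + A}$)
$T{\left(a,C \right)} = 6 - C^{2}$
$\frac{T{\left(-52,59 \right)}}{3546} + \frac{x{\left(\frac{-10 + 21}{19 + 19} \right)}}{H} = \frac{6 - 59^{2}}{3546} + \frac{1}{\left(-48 + \frac{-10 + 21}{19 + 19}\right) 2951} = \left(6 - 3481\right) \frac{1}{3546} + \frac{1}{-48 + \frac{11}{38}} \cdot \frac{1}{2951} = \left(6 - 3481\right) \frac{1}{3546} + \frac{1}{-48 + 11 \cdot \frac{1}{38}} \cdot \frac{1}{2951} = \left(-3475\right) \frac{1}{3546} + \frac{1}{-48 + \frac{11}{38}} \cdot \frac{1}{2951} = - \frac{3475}{3546} + \frac{1}{- \frac{1813}{38}} \cdot \frac{1}{2951} = - \frac{3475}{3546} - \frac{38}{5350163} = - \frac{18591951173}{18971677998}$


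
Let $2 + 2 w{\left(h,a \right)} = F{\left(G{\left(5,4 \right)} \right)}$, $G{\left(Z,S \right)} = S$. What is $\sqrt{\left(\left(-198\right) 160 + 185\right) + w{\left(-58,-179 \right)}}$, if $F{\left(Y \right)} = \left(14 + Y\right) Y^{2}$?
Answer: $2 i \sqrt{7838} \approx 177.06 i$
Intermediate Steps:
$F{\left(Y \right)} = Y^{2} \left(14 + Y\right)$
$w{\left(h,a \right)} = 143$ ($w{\left(h,a \right)} = -1 + \frac{4^{2} \left(14 + 4\right)}{2} = -1 + \frac{16 \cdot 18}{2} = -1 + \frac{1}{2} \cdot 288 = -1 + 144 = 143$)
$\sqrt{\left(\left(-198\right) 160 + 185\right) + w{\left(-58,-179 \right)}} = \sqrt{\left(\left(-198\right) 160 + 185\right) + 143} = \sqrt{\left(-31680 + 185\right) + 143} = \sqrt{-31495 + 143} = \sqrt{-31352} = 2 i \sqrt{7838}$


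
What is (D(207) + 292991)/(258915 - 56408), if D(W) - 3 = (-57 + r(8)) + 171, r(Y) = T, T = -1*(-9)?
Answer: 293117/202507 ≈ 1.4474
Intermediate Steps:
T = 9
r(Y) = 9
D(W) = 126 (D(W) = 3 + ((-57 + 9) + 171) = 3 + (-48 + 171) = 3 + 123 = 126)
(D(207) + 292991)/(258915 - 56408) = (126 + 292991)/(258915 - 56408) = 293117/202507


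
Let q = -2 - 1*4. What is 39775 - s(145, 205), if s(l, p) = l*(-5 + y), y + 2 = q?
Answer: 41660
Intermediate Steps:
q = -6 (q = -2 - 4 = -6)
y = -8 (y = -2 - 6 = -8)
s(l, p) = -13*l (s(l, p) = l*(-5 - 8) = l*(-13) = -13*l)
39775 - s(145, 205) = 39775 - (-13)*145 = 39775 - 1*(-1885) = 39775 + 1885 = 41660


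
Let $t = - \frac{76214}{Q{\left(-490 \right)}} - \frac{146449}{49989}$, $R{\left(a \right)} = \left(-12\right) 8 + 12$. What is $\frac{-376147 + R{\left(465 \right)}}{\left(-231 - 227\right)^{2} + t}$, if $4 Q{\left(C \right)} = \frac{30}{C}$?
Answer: $- \frac{18807411459}{259396707019} \approx -0.072504$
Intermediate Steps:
$Q{\left(C \right)} = \frac{15}{2 C}$ ($Q{\left(C \right)} = \frac{30 \frac{1}{C}}{4} = \frac{15}{2 C}$)
$R{\left(a \right)} = -84$ ($R{\left(a \right)} = -96 + 12 = -84$)
$t = \frac{248910814423}{49989}$ ($t = - \frac{76214}{\frac{15}{2} \frac{1}{-490}} - \frac{146449}{49989} = - \frac{76214}{\frac{15}{2} \left(- \frac{1}{490}\right)} - \frac{146449}{49989} = - \frac{76214}{- \frac{3}{196}} - \frac{146449}{49989} = \left(-76214\right) \left(- \frac{196}{3}\right) - \frac{146449}{49989} = \frac{14937944}{3} - \frac{146449}{49989} = \frac{248910814423}{49989} \approx 4.9793 \cdot 10^{6}$)
$\frac{-376147 + R{\left(465 \right)}}{\left(-231 - 227\right)^{2} + t} = \frac{-376147 - 84}{\left(-231 - 227\right)^{2} + \frac{248910814423}{49989}} = - \frac{376231}{\left(-458\right)^{2} + \frac{248910814423}{49989}} = - \frac{376231}{209764 + \frac{248910814423}{49989}} = - \frac{376231}{\frac{259396707019}{49989}} = \left(-376231\right) \frac{49989}{259396707019} = - \frac{18807411459}{259396707019}$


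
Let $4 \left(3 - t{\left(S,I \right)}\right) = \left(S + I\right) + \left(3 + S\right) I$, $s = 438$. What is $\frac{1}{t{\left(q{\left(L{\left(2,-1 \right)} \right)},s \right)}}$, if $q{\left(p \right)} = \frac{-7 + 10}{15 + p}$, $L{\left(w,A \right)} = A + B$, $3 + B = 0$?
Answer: $- \frac{44}{20457} \approx -0.0021509$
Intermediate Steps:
$B = -3$ ($B = -3 + 0 = -3$)
$L{\left(w,A \right)} = -3 + A$ ($L{\left(w,A \right)} = A - 3 = -3 + A$)
$q{\left(p \right)} = \frac{3}{15 + p}$
$t{\left(S,I \right)} = 3 - \frac{I}{4} - \frac{S}{4} - \frac{I \left(3 + S\right)}{4}$ ($t{\left(S,I \right)} = 3 - \frac{\left(S + I\right) + \left(3 + S\right) I}{4} = 3 - \frac{\left(I + S\right) + I \left(3 + S\right)}{4} = 3 - \frac{I + S + I \left(3 + S\right)}{4} = 3 - \left(\frac{I}{4} + \frac{S}{4} + \frac{I \left(3 + S\right)}{4}\right) = 3 - \frac{I}{4} - \frac{S}{4} - \frac{I \left(3 + S\right)}{4}$)
$\frac{1}{t{\left(q{\left(L{\left(2,-1 \right)} \right)},s \right)}} = \frac{1}{3 - 438 - \frac{3 \frac{1}{15 - 4}}{4} - \frac{219 \frac{3}{15 - 4}}{2}} = \frac{1}{3 - 438 - \frac{3 \cdot \frac{1}{11}}{4} - \frac{219 \cdot \frac{3}{11}}{2}} = \frac{1}{3 - 438 - \frac{3 \cdot \frac{1}{11}}{4} - \frac{219 \cdot 3 \cdot \frac{1}{11}}{2}} = \frac{1}{3 - 438 - \frac{3}{44} - \frac{219}{2} \cdot \frac{3}{11}} = \frac{1}{3 - 438 - \frac{3}{44} - \frac{657}{22}} = \frac{1}{- \frac{20457}{44}} = - \frac{44}{20457}$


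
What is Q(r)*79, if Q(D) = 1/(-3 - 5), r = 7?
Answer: -79/8 ≈ -9.8750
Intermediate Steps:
Q(D) = -⅛ (Q(D) = 1/(-8) = -⅛)
Q(r)*79 = -⅛*79 = -79/8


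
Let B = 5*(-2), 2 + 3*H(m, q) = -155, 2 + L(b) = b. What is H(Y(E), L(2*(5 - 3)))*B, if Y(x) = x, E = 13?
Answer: 1570/3 ≈ 523.33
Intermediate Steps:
L(b) = -2 + b
H(m, q) = -157/3 (H(m, q) = -2/3 + (1/3)*(-155) = -2/3 - 155/3 = -157/3)
B = -10
H(Y(E), L(2*(5 - 3)))*B = -157/3*(-10) = 1570/3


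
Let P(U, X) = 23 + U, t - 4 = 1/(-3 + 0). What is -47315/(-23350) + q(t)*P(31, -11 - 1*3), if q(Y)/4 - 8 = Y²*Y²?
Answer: 571225429/14010 ≈ 40773.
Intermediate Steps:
t = 11/3 (t = 4 + 1/(-3 + 0) = 4 + 1/(-3) = 4 - ⅓ = 11/3 ≈ 3.6667)
q(Y) = 32 + 4*Y⁴ (q(Y) = 32 + 4*(Y²*Y²) = 32 + 4*Y⁴)
-47315/(-23350) + q(t)*P(31, -11 - 1*3) = -47315/(-23350) + (32 + 4*(11/3)⁴)*(23 + 31) = -47315*(-1/23350) + (32 + 4*(14641/81))*54 = 9463/4670 + (32 + 58564/81)*54 = 9463/4670 + (61156/81)*54 = 9463/4670 + 122312/3 = 571225429/14010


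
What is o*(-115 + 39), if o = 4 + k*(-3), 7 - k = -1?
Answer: 1520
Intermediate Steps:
k = 8 (k = 7 - 1*(-1) = 7 + 1 = 8)
o = -20 (o = 4 + 8*(-3) = 4 - 24 = -20)
o*(-115 + 39) = -20*(-115 + 39) = -20*(-76) = 1520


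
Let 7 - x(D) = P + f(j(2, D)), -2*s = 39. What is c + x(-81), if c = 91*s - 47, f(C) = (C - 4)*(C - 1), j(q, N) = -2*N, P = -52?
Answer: -54401/2 ≈ -27201.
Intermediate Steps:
s = -39/2 (s = -½*39 = -39/2 ≈ -19.500)
f(C) = (-1 + C)*(-4 + C) (f(C) = (-4 + C)*(-1 + C) = (-1 + C)*(-4 + C))
c = -3643/2 (c = 91*(-39/2) - 47 = -3549/2 - 47 = -3643/2 ≈ -1821.5)
x(D) = 55 - 10*D - 4*D² (x(D) = 7 - (-52 + (4 + (-2*D)² - (-10)*D)) = 7 - (-52 + (4 + 4*D² + 10*D)) = 7 - (-48 + 4*D² + 10*D) = 7 + (48 - 10*D - 4*D²) = 55 - 10*D - 4*D²)
c + x(-81) = -3643/2 + (55 - 10*(-81) - 4*(-81)²) = -3643/2 + (55 + 810 - 4*6561) = -3643/2 + (55 + 810 - 26244) = -3643/2 - 25379 = -54401/2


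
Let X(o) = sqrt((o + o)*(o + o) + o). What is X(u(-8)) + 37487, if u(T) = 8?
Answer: 37487 + 2*sqrt(66) ≈ 37503.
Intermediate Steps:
X(o) = sqrt(o + 4*o**2) (X(o) = sqrt((2*o)*(2*o) + o) = sqrt(4*o**2 + o) = sqrt(o + 4*o**2))
X(u(-8)) + 37487 = sqrt(8*(1 + 4*8)) + 37487 = sqrt(8*(1 + 32)) + 37487 = sqrt(8*33) + 37487 = sqrt(264) + 37487 = 2*sqrt(66) + 37487 = 37487 + 2*sqrt(66)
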